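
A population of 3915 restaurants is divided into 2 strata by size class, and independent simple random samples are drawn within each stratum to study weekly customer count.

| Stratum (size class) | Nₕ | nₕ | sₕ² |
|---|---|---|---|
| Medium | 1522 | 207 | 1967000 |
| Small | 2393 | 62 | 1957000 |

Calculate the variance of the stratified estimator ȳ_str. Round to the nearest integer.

Var(ȳ_str) = Σₕ Wₕ²(1 − fₕ)sₕ²/nₕ with Wₕ = Nₕ/N, N = 3915.
Medium: Wₕ = 0.38876117; term = 0.38876117²·(1 − 0.13600526)·1967000/207 = 1240.826.
Small: Wₕ = 0.61123883; term = 0.61123883²·(1 − 0.02590890)·1957000/62 = 11487.369.
Sum = 12728.195.

12728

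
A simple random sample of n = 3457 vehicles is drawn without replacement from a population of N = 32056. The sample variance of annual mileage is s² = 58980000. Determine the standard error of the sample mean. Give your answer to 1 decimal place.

Under SRS without replacement, Var(ȳ) = (1 − f)·s²/n with f = n/N = 3457/32056 = 0.10784253.
Var(ȳ) = (1 − 0.10784253)·58980000/3457 = 0.89215747·17061.036 = 15221.13.
SE(ȳ) = √(15221.13) = 123.4.

123.4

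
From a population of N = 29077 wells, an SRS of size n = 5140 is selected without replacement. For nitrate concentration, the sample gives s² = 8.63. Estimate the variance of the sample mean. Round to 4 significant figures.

Under SRS without replacement, Var(ȳ) = (1 − f)·s²/n with f = n/N = 5140/29077 = 0.17677202.
Var(ȳ) = (1 − 0.17677202)·8.63/5140 = 0.82322798·0.0016789883 = 0.0013821902.

0.001382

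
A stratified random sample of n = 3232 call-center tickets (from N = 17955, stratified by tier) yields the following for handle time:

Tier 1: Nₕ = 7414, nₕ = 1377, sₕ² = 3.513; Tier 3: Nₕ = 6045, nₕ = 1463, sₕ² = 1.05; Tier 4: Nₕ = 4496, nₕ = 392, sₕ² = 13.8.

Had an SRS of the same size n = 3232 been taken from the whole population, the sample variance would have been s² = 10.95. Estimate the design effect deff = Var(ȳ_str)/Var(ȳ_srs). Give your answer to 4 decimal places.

0.8750

Var(ȳ_str) = Σ Wₕ²(1−fₕ)sₕ²/nₕ with Wₕ = Nₕ/17955:
  Tier 1: (7414/17955)²·(1−1377/7414)·3.513/1377 = 3.5419885 × 10^-4
  Tier 3: (6045/17955)²·(1−1463/6045)·1.05/1463 = 6.1663127 × 10^-5
  Tier 4: (4496/17955)²·(1−392/4496)·13.8/392 = 0.0020149109
  → Var(ȳ_str) = 0.0024307729.
Var(ȳ_srs) = (1 − 3232/17955)·10.95/3232 = 0.0027781371.
deff = 0.0024307729 / 0.0027781371 = 0.8750.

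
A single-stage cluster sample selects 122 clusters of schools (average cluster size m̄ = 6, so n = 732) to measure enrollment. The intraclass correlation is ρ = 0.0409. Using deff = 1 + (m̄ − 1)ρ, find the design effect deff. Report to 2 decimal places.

1.20

deff = 1 + (6 − 1)·0.0409 = 1 + 0.2045 = 1.2045.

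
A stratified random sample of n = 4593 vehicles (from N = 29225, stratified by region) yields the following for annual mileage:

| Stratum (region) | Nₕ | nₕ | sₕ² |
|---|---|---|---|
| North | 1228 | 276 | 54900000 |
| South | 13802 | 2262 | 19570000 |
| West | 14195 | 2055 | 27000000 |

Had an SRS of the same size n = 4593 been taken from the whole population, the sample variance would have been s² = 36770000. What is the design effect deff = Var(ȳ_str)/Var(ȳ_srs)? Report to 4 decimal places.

0.6723

Var(ȳ_str) = Σ Wₕ²(1−fₕ)sₕ²/nₕ with Wₕ = Nₕ/29225:
  North: (1228/29225)²·(1−276/1228)·54900000/276 = 272.26357
  South: (13802/29225)²·(1−2262/13802)·19570000/2262 = 1613.3813
  West: (14195/29225)²·(1−2055/14195)·27000000/2055 = 2650.9222
  → Var(ȳ_str) = 4536.5671.
Var(ȳ_srs) = (1 − 4593/29225)·36770000/4593 = 6747.4914.
deff = 4536.5671 / 6747.4914 = 0.6723.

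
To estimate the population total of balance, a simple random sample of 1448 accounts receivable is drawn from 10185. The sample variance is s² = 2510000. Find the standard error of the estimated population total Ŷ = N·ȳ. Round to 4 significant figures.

Var(Ŷ) = N²·Var(ȳ) = N²·(1 − n/N)·s²/n.
f = 1448/10185 = 0.14216986; Var(ȳ) = 0.85783014·2510000/1448 = 1486.9846.
Var(Ŷ) = 10185² · 1486.9846 = 1.542512 × 10^11.
SE(Ŷ) = √(1.542512 × 10^11) = 392700.

392700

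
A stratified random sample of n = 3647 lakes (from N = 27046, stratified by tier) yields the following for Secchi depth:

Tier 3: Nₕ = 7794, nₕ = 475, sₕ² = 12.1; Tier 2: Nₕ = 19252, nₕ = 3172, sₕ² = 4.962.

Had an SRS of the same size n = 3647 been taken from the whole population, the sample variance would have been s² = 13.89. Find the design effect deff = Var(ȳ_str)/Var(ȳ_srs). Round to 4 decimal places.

0.8038

Var(ȳ_str) = Σ Wₕ²(1−fₕ)sₕ²/nₕ with Wₕ = Nₕ/27046:
  Tier 3: (7794/27046)²·(1−475/7794)·12.1/475 = 0.0019865423
  Tier 2: (19252/27046)²·(1−3172/19252)·4.962/3172 = 6.6203262 × 10^-4
  → Var(ȳ_str) = 0.0026485749.
Var(ȳ_srs) = (1 − 3647/27046)·13.89/3647 = 0.0032950403.
deff = 0.0026485749 / 0.0032950403 = 0.8038.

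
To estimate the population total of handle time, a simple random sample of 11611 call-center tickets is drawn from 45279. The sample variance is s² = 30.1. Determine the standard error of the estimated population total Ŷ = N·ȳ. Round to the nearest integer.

Var(Ŷ) = N²·Var(ȳ) = N²·(1 − n/N)·s²/n.
f = 11611/45279 = 0.25643234; Var(ȳ) = 0.74356766·30.1/11611 = 0.001927602.
Var(Ŷ) = 45279² · 0.001927602 = 3.9519462 × 10^6.
SE(Ŷ) = √(3.9519462 × 10^6) = 1988.

1988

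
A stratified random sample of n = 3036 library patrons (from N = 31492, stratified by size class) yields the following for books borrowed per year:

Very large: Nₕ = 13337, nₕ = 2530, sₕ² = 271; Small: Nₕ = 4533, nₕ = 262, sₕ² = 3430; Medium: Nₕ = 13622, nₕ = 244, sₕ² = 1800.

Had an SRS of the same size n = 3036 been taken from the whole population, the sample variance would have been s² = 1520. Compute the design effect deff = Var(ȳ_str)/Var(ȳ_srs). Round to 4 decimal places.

Var(ȳ_str) = Σ Wₕ²(1−fₕ)sₕ²/nₕ with Wₕ = Nₕ/31492:
  Very large: (13337/31492)²·(1−2530/13337)·271/2530 = 0.015567239
  Small: (4533/31492)²·(1−262/4533)·3430/262 = 0.25556868
  Medium: (13622/31492)²·(1−244/13622)·1800/244 = 1.355546
  → Var(ȳ_str) = 1.6266819.
Var(ȳ_srs) = (1 − 3036/31492)·1520/3036 = 0.45239254.
deff = 1.6266819 / 0.45239254 = 3.5957.

3.5957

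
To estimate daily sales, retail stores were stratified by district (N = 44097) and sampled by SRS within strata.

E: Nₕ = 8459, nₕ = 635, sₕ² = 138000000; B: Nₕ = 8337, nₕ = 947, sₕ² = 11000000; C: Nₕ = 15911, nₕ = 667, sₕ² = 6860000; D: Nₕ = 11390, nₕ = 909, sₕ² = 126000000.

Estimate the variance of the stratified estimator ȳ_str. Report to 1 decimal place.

Var(ȳ_str) = Σₕ Wₕ²(1 − fₕ)sₕ²/nₕ with Wₕ = Nₕ/N, N = 44097.
E: Wₕ = 0.19182711; term = 0.19182711²·(1 − 0.07506797)·138000000/635 = 7396.6512.
B: Wₕ = 0.18906048; term = 0.18906048²·(1 − 0.11359002)·11000000/947 = 368.0263.
C: Wₕ = 0.36081820; term = 0.36081820²·(1 − 0.04192068)·6860000/667 = 1282.8522.
D: Wₕ = 0.25829422; term = 0.25829422²·(1 − 0.07980685)·126000000/909 = 8509.715.
Sum = 17557.245.

17557.2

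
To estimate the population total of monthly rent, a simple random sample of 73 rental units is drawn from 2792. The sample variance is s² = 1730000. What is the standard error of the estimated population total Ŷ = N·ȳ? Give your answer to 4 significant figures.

Var(Ŷ) = N²·Var(ȳ) = N²·(1 − n/N)·s²/n.
f = 73/2792 = 0.02614613; Var(ȳ) = 0.97385387·1730000/73 = 23079.003.
Var(Ŷ) = 2792² · 23079.003 = 1.7990692 × 10^11.
SE(Ŷ) = √(1.7990692 × 10^11) = 424200.

424200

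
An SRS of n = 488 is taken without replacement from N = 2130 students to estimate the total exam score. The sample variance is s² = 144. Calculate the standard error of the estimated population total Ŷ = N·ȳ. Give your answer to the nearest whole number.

Var(Ŷ) = N²·Var(ȳ) = N²·(1 − n/N)·s²/n.
f = 488/2130 = 0.22910798; Var(ȳ) = 0.77089202·144/488 = 0.22747633.
Var(Ŷ) = 2130² · 0.22747633 = 1.0320374 × 10^6.
SE(Ŷ) = √(1.0320374 × 10^6) = 1016.

1016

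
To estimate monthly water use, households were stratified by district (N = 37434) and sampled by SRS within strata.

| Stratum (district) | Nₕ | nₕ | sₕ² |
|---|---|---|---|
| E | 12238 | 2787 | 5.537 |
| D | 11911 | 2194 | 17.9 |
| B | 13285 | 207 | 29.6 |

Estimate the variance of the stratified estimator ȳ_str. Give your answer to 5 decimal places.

0.01857

Var(ȳ_str) = Σₕ Wₕ²(1 − fₕ)sₕ²/nₕ with Wₕ = Nₕ/N, N = 37434.
E: Wₕ = 0.32692205; term = 0.32692205²·(1 − 0.22773329)·5.537/2787 = 1.6398091 × 10^-4.
D: Wₕ = 0.31818668; term = 0.31818668²·(1 − 0.18419948)·17.9/2194 = 6.7385175 × 10^-4.
B: Wₕ = 0.35489128; term = 0.35489128²·(1 − 0.01558148)·29.6/207 = 0.017729308.
Sum = 0.018567141.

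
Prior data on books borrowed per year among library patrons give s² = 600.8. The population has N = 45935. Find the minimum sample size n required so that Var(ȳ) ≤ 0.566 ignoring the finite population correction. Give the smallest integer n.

Without fpc, n₀ = s²/D = 600.8/0.566 = 1061.4841.
Rounding up, n = 1062.

1062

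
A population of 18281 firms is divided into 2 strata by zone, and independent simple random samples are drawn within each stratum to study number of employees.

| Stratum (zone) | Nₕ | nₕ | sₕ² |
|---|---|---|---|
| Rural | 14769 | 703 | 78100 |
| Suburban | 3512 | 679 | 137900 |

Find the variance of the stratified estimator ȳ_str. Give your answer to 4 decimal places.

75.1049

Var(ȳ_str) = Σₕ Wₕ²(1 − fₕ)sₕ²/nₕ with Wₕ = Nₕ/N, N = 18281.
Rural: Wₕ = 0.80788797; term = 0.80788797²·(1 − 0.04759970)·78100/703 = 69.05856.
Suburban: Wₕ = 0.19211203; term = 0.19211203²·(1 − 0.19333713)·137900/679 = 6.0463833.
Sum = 75.104943.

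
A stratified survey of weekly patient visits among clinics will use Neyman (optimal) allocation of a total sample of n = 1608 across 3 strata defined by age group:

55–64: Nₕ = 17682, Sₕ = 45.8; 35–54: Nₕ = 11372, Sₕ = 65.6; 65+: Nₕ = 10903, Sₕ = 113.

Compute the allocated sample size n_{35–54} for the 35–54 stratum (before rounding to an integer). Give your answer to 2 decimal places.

430.28

Neyman allocation: nₕ = n·NₕSₕ / Σⱼ NⱼSⱼ.
Σ NⱼSⱼ = 17682·45.8 + 11372·65.6 + 10903·113 = 2.7878778 × 10^6.
n_{35–54} = 1608·11372·65.6 / (2.7878778 × 10^6) = 430.28.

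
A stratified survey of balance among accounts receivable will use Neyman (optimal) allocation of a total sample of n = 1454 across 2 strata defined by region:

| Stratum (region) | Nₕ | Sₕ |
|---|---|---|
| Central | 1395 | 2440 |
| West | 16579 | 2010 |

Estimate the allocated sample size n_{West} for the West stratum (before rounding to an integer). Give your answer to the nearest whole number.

1319

Neyman allocation: nₕ = n·NₕSₕ / Σⱼ NⱼSⱼ.
Σ NⱼSⱼ = 1395·2440 + 16579·2010 = 3.672759 × 10^7.
n_{West} = 1454·16579·2010 / (3.672759 × 10^7) = 1319.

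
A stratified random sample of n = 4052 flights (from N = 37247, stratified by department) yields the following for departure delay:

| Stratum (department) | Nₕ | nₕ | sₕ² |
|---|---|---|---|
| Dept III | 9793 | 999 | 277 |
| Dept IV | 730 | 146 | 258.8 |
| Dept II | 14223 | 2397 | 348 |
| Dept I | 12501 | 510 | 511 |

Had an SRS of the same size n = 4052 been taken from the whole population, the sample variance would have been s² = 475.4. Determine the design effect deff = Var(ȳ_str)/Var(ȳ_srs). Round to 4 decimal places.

Var(ȳ_str) = Σ Wₕ²(1−fₕ)sₕ²/nₕ with Wₕ = Nₕ/37247:
  Dept III: (9793/37247)²·(1−999/9793)·277/999 = 0.017212102
  Dept IV: (730/37247)²·(1−146/730)·258.8/146 = 5.4470897 × 10^-4
  Dept II: (14223/37247)²·(1−2397/14223)·348/2397 = 0.017601825
  Dept I: (12501/37247)²·(1−510/12501)·511/510 = 0.10826007
  → Var(ȳ_str) = 0.14361871.
Var(ȳ_srs) = (1 − 4052/37247)·475.4/4052 = 0.10456133.
deff = 0.14361871 / 0.10456133 = 1.3735.

1.3735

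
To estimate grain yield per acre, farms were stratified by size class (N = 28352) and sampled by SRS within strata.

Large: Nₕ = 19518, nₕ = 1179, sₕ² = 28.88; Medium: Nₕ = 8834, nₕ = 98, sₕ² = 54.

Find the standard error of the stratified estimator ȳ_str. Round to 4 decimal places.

0.2526

Var(ȳ_str) = Σₕ Wₕ²(1 − fₕ)sₕ²/nₕ with Wₕ = Nₕ/N, N = 28352.
Large: Wₕ = 0.68841704; term = 0.68841704²·(1 − 0.06040578)·28.88/1179 = 0.010907543.
Medium: Wₕ = 0.31158296; term = 0.31158296²·(1 − 0.01109350)·54/98 = 0.052901782.
Sum = 0.063809325.
SE = √(0.063809325) = 0.2526.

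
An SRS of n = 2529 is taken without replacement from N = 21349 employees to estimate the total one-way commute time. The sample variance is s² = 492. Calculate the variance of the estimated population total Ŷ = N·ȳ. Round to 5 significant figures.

Var(Ŷ) = N²·Var(ȳ) = N²·(1 − n/N)·s²/n.
f = 2529/21349 = 0.11845988; Var(ȳ) = 0.88154012·492/2529 = 0.17149772.
Var(Ŷ) = 21349² · 0.17149772 = 7.8165197 × 10^7.

7.8165 × 10^7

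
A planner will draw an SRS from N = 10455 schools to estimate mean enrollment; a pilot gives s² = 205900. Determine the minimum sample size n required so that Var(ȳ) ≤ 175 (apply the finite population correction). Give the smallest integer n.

Without fpc, n₀ = s²/D = 205900/175 = 1176.5714.
With fpc, (1 − n/N)·s²/n ≤ D requires n ≥ n₀/(1 + n₀/N) = 1176.5714/(1 + 1176.5714/10455) = 1057.5574.
Rounding up, n = 1058.

1058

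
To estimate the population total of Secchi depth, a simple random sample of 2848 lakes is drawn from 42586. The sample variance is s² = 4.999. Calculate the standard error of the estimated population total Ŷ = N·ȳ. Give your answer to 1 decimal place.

1723.5

Var(Ŷ) = N²·Var(ȳ) = N²·(1 − n/N)·s²/n.
f = 2848/42586 = 0.06687644; Var(ȳ) = 0.93312356·4.999/2848 = 0.0016378809.
Var(Ŷ) = 42586² · 0.0016378809 = 2.9704074 × 10^6.
SE(Ŷ) = √(2.9704074 × 10^6) = 1723.5.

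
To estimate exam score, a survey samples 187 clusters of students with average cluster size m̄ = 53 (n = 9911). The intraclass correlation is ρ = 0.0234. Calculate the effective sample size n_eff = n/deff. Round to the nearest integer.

4471

deff = 1 + (53 − 1)·0.0234 = 1 + 1.2168 = 2.2168.
n_eff = 9911 / 2.2168 = 4471.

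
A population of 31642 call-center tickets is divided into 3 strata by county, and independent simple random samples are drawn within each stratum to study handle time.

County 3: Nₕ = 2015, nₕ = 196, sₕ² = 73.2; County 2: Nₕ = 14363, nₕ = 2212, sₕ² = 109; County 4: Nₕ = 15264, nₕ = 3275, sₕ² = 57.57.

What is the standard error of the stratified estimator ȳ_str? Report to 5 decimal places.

Var(ȳ_str) = Σₕ Wₕ²(1 − fₕ)sₕ²/nₕ with Wₕ = Nₕ/N, N = 31642.
County 3: Wₕ = 0.06368118; term = 0.06368118²·(1 − 0.09727047)·73.2/196 = 0.001367209.
County 2: Wₕ = 0.45392200; term = 0.45392200²·(1 − 0.15400682)·109/2212 = 0.0085895558.
County 4: Wₕ = 0.48239681; term = 0.48239681²·(1 − 0.21455713)·57.57/3275 = 0.0032129827.
Sum = 0.013169748.
SE = √(0.013169748) = 0.11476.

0.11476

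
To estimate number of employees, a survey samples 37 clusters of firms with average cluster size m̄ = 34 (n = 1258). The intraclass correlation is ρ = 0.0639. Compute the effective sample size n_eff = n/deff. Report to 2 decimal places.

deff = 1 + (34 − 1)·0.0639 = 1 + 2.1087 = 3.1087.
n_eff = 1258 / 3.1087 = 404.67.

404.67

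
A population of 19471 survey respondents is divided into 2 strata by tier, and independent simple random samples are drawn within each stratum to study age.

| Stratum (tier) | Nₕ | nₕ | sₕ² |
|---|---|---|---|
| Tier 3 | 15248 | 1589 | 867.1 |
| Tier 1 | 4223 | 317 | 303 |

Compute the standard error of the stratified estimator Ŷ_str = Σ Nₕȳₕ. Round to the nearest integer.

11376

Var(Ŷ_str) = Σₕ Nₕ²(1 − fₕ)sₕ²/nₕ.
Tier 3: 15248²·(1 − 1589/15248)·867.1/1589 = 1.13652 × 10^8.
Tier 1: 4223²·(1 − 317/4223)·303/317 = 1.5766551 × 10^7.
Sum = 1.2941855 × 10^8.
SE = √(1.2941855 × 10^8) = 11376.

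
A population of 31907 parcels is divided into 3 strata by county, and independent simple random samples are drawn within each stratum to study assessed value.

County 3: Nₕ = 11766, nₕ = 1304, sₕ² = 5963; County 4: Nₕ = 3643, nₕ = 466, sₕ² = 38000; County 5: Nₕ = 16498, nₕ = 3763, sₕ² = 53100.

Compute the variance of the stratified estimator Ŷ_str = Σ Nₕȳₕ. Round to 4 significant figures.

Var(Ŷ_str) = Σₕ Nₕ²(1 − fₕ)sₕ²/nₕ.
County 3: 11766²·(1 − 1304/11766)·5963/1304 = 5.6289939 × 10^8.
County 4: 3643²·(1 − 466/3643)·38000/466 = 9.4378716 × 10^8.
County 5: 16498²·(1 − 3763/16498)·53100/3763 = 2.9647669 × 10^9.
Sum = 4.4714535 × 10^9.

4.471 × 10^9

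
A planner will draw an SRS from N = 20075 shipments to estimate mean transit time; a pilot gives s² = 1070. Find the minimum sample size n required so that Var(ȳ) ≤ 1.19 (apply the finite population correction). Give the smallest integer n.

Without fpc, n₀ = s²/D = 1070/1.19 = 899.1597.
With fpc, (1 − n/N)·s²/n ≤ D requires n ≥ n₀/(1 + n₀/N) = 899.1597/(1 + 899.1597/20075) = 860.6128.
Rounding up, n = 861.

861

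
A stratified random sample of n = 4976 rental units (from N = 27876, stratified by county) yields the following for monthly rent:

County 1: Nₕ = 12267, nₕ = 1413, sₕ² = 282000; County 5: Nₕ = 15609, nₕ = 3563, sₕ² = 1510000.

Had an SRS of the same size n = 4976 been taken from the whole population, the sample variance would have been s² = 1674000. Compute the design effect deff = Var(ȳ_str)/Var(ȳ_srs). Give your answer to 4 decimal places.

Var(ȳ_str) = Σ Wₕ²(1−fₕ)sₕ²/nₕ with Wₕ = Nₕ/27876:
  County 1: (12267/27876)²·(1−1413/12267)·282000/1413 = 34.195914
  County 5: (15609/27876)²·(1−3563/15609)·1510000/3563 = 102.54586
  → Var(ȳ_str) = 136.74177.
Var(ȳ_srs) = (1 − 4976/27876)·1674000/4976 = 276.36313.
deff = 136.74177 / 276.36313 = 0.4948.

0.4948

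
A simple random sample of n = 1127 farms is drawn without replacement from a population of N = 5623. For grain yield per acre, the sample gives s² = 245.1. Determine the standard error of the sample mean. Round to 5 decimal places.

0.41700

Under SRS without replacement, Var(ȳ) = (1 − f)·s²/n with f = n/N = 1127/5623 = 0.20042682.
Var(ȳ) = (1 − 0.20042682)·245.1/1127 = 0.79957318·0.21748004 = 0.1738912.
SE(ȳ) = √(0.1738912) = 0.41700.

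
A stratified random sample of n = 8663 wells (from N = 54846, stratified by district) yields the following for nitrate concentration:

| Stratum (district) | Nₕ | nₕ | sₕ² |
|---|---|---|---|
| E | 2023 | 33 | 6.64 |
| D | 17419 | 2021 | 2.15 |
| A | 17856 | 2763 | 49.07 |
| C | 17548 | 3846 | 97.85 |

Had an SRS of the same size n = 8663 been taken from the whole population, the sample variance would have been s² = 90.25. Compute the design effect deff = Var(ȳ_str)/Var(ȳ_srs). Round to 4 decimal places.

0.4547

Var(ȳ_str) = Σ Wₕ²(1−fₕ)sₕ²/nₕ with Wₕ = Nₕ/54846:
  E: (2023/54846)²·(1−33/2023)·6.64/33 = 2.6928563 × 10^-4
  D: (17419/54846)²·(1−2021/17419)·2.15/2021 = 9.4857082 × 10^-5
  A: (17856/54846)²·(1−2763/17856)·49.07/2763 = 0.0015911276
  C: (17548/54846)²·(1−3846/17548)·97.85/3846 = 0.002033636
  → Var(ȳ_str) = 0.0039889063.
Var(ȳ_srs) = (1 − 8663/54846)·90.25/8663 = 0.0087723526.
deff = 0.0039889063 / 0.0087723526 = 0.4547.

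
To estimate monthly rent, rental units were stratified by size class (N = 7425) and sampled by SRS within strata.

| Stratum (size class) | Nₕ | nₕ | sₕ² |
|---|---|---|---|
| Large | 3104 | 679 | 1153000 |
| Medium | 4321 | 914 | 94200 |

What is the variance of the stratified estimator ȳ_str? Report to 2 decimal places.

Var(ȳ_str) = Σₕ Wₕ²(1 − fₕ)sₕ²/nₕ with Wₕ = Nₕ/N, N = 7425.
Large: Wₕ = 0.41804714; term = 0.41804714²·(1 − 0.21875000)·1153000/679 = 231.84625.
Medium: Wₕ = 0.58195286; term = 0.58195286²·(1 − 0.21152511)·94200/914 = 27.521252.
Sum = 259.3675.

259.37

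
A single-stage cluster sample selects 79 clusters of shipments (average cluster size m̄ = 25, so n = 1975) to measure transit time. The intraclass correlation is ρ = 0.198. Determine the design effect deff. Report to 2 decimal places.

5.75

deff = 1 + (25 − 1)·0.198 = 1 + 4.752 = 5.752.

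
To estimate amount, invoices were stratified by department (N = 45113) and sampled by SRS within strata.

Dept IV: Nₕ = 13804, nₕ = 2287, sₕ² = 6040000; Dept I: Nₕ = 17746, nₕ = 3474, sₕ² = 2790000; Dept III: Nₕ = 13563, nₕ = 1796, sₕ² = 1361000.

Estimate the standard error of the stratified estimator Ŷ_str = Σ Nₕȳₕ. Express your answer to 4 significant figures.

Var(Ŷ_str) = Σₕ Nₕ²(1 − fₕ)sₕ²/nₕ.
Dept IV: 13804²·(1 − 2287/13804)·6040000/2287 = 4.1987024 × 10^11.
Dept I: 17746²·(1 − 3474/17746)·2790000/3474 = 2.034041 × 10^11.
Dept III: 13563²·(1 − 1796/13563)·1361000/1796 = 1.2094093 × 10^11.
Sum = 7.4421527 × 10^11.
SE = √(7.4421527 × 10^11) = 862700.

862700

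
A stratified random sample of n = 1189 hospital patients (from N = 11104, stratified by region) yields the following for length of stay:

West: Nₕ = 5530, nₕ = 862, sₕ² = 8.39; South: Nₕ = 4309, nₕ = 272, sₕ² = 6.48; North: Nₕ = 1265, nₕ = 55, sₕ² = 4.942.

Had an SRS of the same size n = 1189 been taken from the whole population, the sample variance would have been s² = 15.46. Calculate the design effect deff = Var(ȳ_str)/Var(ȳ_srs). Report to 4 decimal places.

Var(ȳ_str) = Σ Wₕ²(1−fₕ)sₕ²/nₕ with Wₕ = Nₕ/11104:
  West: (5530/11104)²·(1−862/5530)·8.39/862 = 0.0020377541
  South: (4309/11104)²·(1−272/4309)·6.48/272 = 0.0033611078
  North: (1265/11104)²·(1−55/1265)·4.942/55 = 0.0011154678
  → Var(ȳ_str) = 0.0065143297.
Var(ȳ_srs) = (1 − 1189/11104)·15.46/1189 = 0.011610232.
deff = 0.0065143297 / 0.011610232 = 0.5611.

0.5611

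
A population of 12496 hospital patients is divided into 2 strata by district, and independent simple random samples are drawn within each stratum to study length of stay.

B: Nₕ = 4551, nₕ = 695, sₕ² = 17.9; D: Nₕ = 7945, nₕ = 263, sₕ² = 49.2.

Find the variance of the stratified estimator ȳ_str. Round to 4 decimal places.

0.0760

Var(ȳ_str) = Σₕ Wₕ²(1 − fₕ)sₕ²/nₕ with Wₕ = Nₕ/N, N = 12496.
B: Wₕ = 0.36419654; term = 0.36419654²·(1 − 0.15271369)·17.9/695 = 0.0028944767.
D: Wₕ = 0.63580346; term = 0.63580346²·(1 − 0.03310258)·49.2/263 = 0.073119889.
Sum = 0.076014366.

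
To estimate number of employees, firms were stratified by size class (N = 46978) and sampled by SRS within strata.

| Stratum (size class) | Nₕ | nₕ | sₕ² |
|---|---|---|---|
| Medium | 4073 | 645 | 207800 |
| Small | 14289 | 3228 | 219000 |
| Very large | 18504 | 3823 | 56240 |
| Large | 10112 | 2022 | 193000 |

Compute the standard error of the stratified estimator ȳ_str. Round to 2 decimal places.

3.50

Var(ȳ_str) = Σₕ Wₕ²(1 − fₕ)sₕ²/nₕ with Wₕ = Nₕ/N, N = 46978.
Medium: Wₕ = 0.08670016; term = 0.08670016²·(1 − 0.15835993)·207800/645 = 2.0382244.
Small: Wₕ = 0.30416365; term = 0.30416365²·(1 − 0.22590804)·219000/3228 = 4.8586741.
Very large: Wₕ = 0.39388650; term = 0.39388650²·(1 − 0.20660398)·56240/3823 = 1.8108114.
Large: Wₕ = 0.21524969; term = 0.21524969²·(1 − 0.19996044)·193000/2022 = 3.5381211.
Sum = 12.245831.
SE = √(12.245831) = 3.50.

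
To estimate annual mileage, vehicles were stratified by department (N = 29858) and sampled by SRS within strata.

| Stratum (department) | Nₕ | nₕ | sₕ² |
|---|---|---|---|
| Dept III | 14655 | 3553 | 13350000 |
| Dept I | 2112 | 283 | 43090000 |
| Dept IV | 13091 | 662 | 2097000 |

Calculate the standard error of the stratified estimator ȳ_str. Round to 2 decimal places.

43.86

Var(ȳ_str) = Σₕ Wₕ²(1 − fₕ)sₕ²/nₕ with Wₕ = Nₕ/N, N = 29858.
Dept III: Wₕ = 0.49082323; term = 0.49082323²·(1 − 0.24244285)·13350000/3553 = 685.72767.
Dept I: Wₕ = 0.07073481; term = 0.07073481²·(1 − 0.13399621)·43090000/283 = 659.74522.
Dept IV: Wₕ = 0.43844196; term = 0.43844196²·(1 − 0.05056909)·2097000/662 = 578.13335.
Sum = 1923.6062.
SE = √(1923.6062) = 43.86.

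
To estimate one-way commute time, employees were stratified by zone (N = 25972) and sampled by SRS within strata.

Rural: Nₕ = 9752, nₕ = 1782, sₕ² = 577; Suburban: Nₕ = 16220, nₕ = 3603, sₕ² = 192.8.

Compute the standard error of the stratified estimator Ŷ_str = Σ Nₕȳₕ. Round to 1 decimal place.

Var(Ŷ_str) = Σₕ Nₕ²(1 − fₕ)sₕ²/nₕ.
Rural: 9752²·(1 − 1782/9752)·577/1782 = 2.5166344 × 10^7.
Suburban: 16220²·(1 − 3603/16220)·192.8/3603 = 1.0950898 × 10^7.
Sum = 3.6117242 × 10^7.
SE = √(3.6117242 × 10^7) = 6009.8.

6009.8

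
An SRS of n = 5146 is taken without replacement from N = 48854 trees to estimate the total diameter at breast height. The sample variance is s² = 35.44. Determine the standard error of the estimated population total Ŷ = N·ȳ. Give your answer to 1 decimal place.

3834.8

Var(Ŷ) = N²·Var(ȳ) = N²·(1 − n/N)·s²/n.
f = 5146/48854 = 0.10533426; Var(ȳ) = 0.89466574·35.44/5146 = 0.0061614757.
Var(Ŷ) = 48854² · 0.0061614757 = 1.4705676 × 10^7.
SE(Ŷ) = √(1.4705676 × 10^7) = 3834.8.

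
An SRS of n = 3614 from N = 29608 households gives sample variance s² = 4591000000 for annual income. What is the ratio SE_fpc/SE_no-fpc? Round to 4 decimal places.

0.9370

f = n/N = 3614/29608 = 0.12206160.
SE_no-fpc = √(s²/n) = 1127.0925; SE_fpc = √((1−f)s²/n) = 1056.0673.
Ratio = √(1−f) = 0.93698367.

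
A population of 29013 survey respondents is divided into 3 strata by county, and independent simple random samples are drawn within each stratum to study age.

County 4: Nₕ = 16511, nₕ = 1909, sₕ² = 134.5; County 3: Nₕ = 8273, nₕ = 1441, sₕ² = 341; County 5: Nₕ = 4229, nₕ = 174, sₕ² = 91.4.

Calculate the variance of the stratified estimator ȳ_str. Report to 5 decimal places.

0.04677

Var(ȳ_str) = Σₕ Wₕ²(1 − fₕ)sₕ²/nₕ with Wₕ = Nₕ/N, N = 29013.
County 4: Wₕ = 0.56908972; term = 0.56908972²·(1 − 0.11561989)·134.5/1909 = 0.020179797.
County 3: Wₕ = 0.28514804; term = 0.28514804²·(1 − 0.17418107)·341/1441 = 0.015889711.
County 5: Wₕ = 0.14576224; term = 0.14576224²·(1 − 0.04114448)·91.4/174 = 0.010701391.
Sum = 0.046770899.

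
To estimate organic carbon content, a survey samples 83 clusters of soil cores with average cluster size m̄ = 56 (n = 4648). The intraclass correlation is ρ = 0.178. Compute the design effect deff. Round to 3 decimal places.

deff = 1 + (56 − 1)·0.178 = 1 + 9.79 = 10.79.

10.790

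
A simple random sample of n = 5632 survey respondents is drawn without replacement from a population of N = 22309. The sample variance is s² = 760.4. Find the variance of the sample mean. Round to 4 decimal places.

Under SRS without replacement, Var(ȳ) = (1 − f)·s²/n with f = n/N = 5632/22309 = 0.25245417.
Var(ȳ) = (1 − 0.25245417)·760.4/5632 = 0.74754583·0.1350142 = 0.10092931.

0.1009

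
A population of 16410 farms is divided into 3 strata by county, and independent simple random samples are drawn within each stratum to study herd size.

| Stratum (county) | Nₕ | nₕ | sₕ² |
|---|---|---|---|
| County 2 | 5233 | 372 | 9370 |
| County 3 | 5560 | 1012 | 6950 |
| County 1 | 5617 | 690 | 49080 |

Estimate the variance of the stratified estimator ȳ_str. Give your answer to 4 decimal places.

10.3344

Var(ȳ_str) = Σₕ Wₕ²(1 − fₕ)sₕ²/nₕ with Wₕ = Nₕ/N, N = 16410.
County 2: Wₕ = 0.31889092; term = 0.31889092²·(1 − 0.07108733)·9370/372 = 2.3793364.
County 3: Wₕ = 0.33881779; term = 0.33881779²·(1 − 0.18201439)·6950/1012 = 0.64488515.
County 1: Wₕ = 0.34229129; term = 0.34229129²·(1 − 0.12284137)·49080/690 = 7.3101331.
Sum = 10.334355.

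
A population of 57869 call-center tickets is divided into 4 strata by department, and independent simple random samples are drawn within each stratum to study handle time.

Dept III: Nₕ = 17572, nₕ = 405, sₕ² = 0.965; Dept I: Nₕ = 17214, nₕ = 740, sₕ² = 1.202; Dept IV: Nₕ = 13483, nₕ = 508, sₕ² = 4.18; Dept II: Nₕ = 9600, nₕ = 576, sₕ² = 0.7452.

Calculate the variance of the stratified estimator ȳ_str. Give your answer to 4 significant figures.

Var(ȳ_str) = Σₕ Wₕ²(1 − fₕ)sₕ²/nₕ with Wₕ = Nₕ/N, N = 57869.
Dept III: Wₕ = 0.30365135; term = 0.30365135²·(1 − 0.02304803)·0.965/405 = 2.1463272 × 10^-4.
Dept I: Wₕ = 0.29746496; term = 0.29746496²·(1 − 0.04298827)·1.202/740 = 1.3755034 × 10^-4.
Dept IV: Wₕ = 0.23299176; term = 0.23299176²·(1 − 0.03767707)·4.18/508 = 4.2984761 × 10^-4.
Dept II: Wₕ = 0.16589193; term = 0.16589193²·(1 − 0.06000000)·0.7452/576 = 3.346792 × 10^-5.
Sum = 8.1549859 × 10^-4.

8.155 × 10^-4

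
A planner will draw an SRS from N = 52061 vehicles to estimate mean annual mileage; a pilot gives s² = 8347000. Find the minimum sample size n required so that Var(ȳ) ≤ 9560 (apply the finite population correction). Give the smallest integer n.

859

Without fpc, n₀ = s²/D = 8347000/9560 = 873.1172.
With fpc, (1 − n/N)·s²/n ≤ D requires n ≥ n₀/(1 + n₀/N) = 873.1172/(1 + 873.1172/52061) = 858.7156.
Rounding up, n = 859.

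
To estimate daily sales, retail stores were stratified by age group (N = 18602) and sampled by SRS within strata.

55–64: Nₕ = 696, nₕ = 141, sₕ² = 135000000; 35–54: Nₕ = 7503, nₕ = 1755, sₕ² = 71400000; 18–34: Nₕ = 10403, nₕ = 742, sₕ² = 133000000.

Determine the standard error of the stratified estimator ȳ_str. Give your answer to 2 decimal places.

Var(ȳ_str) = Σₕ Wₕ²(1 − fₕ)sₕ²/nₕ with Wₕ = Nₕ/N, N = 18602.
55–64: Wₕ = 0.03741533; term = 0.03741533²·(1 − 0.20258621)·135000000/141 = 1068.8028.
35–54: Wₕ = 0.40334373; term = 0.40334373²·(1 − 0.23390644)·71400000/1755 = 5070.5319.
18–34: Wₕ = 0.55924094; term = 0.55924094²·(1 − 0.07132558)·133000000/742 = 52060.596.
Sum = 58199.931.
SE = √(58199.931) = 241.25.

241.25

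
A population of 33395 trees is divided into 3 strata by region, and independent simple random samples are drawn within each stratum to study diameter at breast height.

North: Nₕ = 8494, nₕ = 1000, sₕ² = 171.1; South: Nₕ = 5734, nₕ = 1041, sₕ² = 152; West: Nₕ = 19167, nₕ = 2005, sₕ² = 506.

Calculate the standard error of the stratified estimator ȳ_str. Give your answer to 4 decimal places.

Var(ȳ_str) = Σₕ Wₕ²(1 − fₕ)sₕ²/nₕ with Wₕ = Nₕ/N, N = 33395.
North: Wₕ = 0.25434945; term = 0.25434945²·(1 − 0.11773016)·171.1/1000 = 0.0097659177.
South: Wₕ = 0.17170235; term = 0.17170235²·(1 − 0.18154866)·152/1041 = 0.0035232074.
West: Wₕ = 0.57394820; term = 0.57394820²·(1 − 0.10460688)·506/2005 = 0.074438101.
Sum = 0.087727226.
SE = √(0.087727226) = 0.2962.

0.2962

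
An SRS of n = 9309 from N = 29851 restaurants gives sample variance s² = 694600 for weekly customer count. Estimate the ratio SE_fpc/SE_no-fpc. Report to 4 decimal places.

0.8295

f = n/N = 9309/29851 = 0.31184885.
SE_no-fpc = √(s²/n) = 8.6380532; SE_fpc = √((1−f)s²/n) = 7.1656863.
Ratio = √(1−f) = 0.82954876.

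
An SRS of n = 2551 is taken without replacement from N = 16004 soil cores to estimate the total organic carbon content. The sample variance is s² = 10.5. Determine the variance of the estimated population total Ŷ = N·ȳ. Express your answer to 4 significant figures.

886200

Var(Ŷ) = N²·Var(ȳ) = N²·(1 − n/N)·s²/n.
f = 2551/16004 = 0.15939765; Var(ȳ) = 0.84060235·10.5/2551 = 0.0034599469.
Var(Ŷ) = 16004² · 0.0034599469 = 886189.33.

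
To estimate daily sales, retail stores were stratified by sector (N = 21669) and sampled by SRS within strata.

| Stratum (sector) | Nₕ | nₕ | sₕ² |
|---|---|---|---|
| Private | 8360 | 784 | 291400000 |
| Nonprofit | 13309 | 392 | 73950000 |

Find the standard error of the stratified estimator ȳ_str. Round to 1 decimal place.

345.3

Var(ȳ_str) = Σₕ Wₕ²(1 − fₕ)sₕ²/nₕ with Wₕ = Nₕ/N, N = 21669.
Private: Wₕ = 0.38580461; term = 0.38580461²·(1 − 0.09377990)·291400000/784 = 50135.112.
Nonprofit: Wₕ = 0.61419539; term = 0.61419539²·(1 − 0.02945375)·73950000/392 = 69068.728.
Sum = 119203.84.
SE = √(119203.84) = 345.3.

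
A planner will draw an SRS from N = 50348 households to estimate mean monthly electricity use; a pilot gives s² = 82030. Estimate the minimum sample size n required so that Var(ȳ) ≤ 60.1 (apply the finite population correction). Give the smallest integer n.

1329

Without fpc, n₀ = s²/D = 82030/60.1 = 1364.8918.
With fpc, (1 − n/N)·s²/n ≤ D requires n ≥ n₀/(1 + n₀/N) = 1364.8918/(1 + 1364.8918/50348) = 1328.8673.
Rounding up, n = 1329.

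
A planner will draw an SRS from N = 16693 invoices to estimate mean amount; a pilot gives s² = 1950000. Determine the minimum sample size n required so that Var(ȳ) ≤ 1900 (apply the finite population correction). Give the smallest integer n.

967

Without fpc, n₀ = s²/D = 1950000/1900 = 1026.3158.
With fpc, (1 − n/N)·s²/n ≤ D requires n ≥ n₀/(1 + n₀/N) = 1026.3158/(1 + 1026.3158/16693) = 966.8708.
Rounding up, n = 967.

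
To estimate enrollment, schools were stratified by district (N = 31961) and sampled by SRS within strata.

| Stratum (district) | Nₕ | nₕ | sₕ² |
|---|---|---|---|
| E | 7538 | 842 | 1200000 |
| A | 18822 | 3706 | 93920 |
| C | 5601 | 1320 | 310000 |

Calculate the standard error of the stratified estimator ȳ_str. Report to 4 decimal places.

9.1100

Var(ȳ_str) = Σₕ Wₕ²(1 − fₕ)sₕ²/nₕ with Wₕ = Nₕ/N, N = 31961.
E: Wₕ = 0.23584994; term = 0.23584994²·(1 − 0.11170072)·1200000/842 = 70.420648.
A: Wₕ = 0.58890523; term = 0.58890523²·(1 − 0.19689725)·93920/3706 = 7.0585355.
C: Wₕ = 0.17524483; term = 0.17524483²·(1 − 0.23567220)·310000/1320 = 5.5126173.
Sum = 82.991801.
SE = √(82.991801) = 9.1100.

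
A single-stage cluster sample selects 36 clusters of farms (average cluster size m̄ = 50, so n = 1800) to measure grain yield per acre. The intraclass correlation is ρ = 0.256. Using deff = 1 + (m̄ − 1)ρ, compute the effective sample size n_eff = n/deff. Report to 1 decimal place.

132.9

deff = 1 + (50 − 1)·0.256 = 1 + 12.544 = 13.544.
n_eff = 1800 / 13.544 = 132.9.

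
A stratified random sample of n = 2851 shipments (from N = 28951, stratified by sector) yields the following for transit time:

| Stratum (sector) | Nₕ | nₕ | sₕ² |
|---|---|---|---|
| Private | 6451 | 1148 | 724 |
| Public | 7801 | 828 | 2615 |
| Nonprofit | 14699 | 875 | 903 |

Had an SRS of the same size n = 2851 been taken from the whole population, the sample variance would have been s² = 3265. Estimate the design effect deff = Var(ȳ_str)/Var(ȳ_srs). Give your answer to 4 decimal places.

Var(ȳ_str) = Σ Wₕ²(1−fₕ)sₕ²/nₕ with Wₕ = Nₕ/28951:
  Private: (6451/28951)²·(1−1148/6451)·724/1148 = 0.025740573
  Public: (7801/28951)²·(1−828/7801)·2615/828 = 0.2049671
  Nonprofit: (14699/28951)²·(1−875/14699)·903/875 = 0.25019238
  → Var(ȳ_str) = 0.48090005.
Var(ȳ_srs) = (1 − 2851/28951)·3265/2851 = 1.0324354.
deff = 0.48090005 / 1.0324354 = 0.4658.

0.4658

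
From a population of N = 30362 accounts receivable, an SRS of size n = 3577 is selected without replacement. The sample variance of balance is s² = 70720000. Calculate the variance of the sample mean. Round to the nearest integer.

Under SRS without replacement, Var(ȳ) = (1 − f)·s²/n with f = n/N = 3577/30362 = 0.11781174.
Var(ȳ) = (1 − 0.11781174)·70720000/3577 = 0.88218826·19770.758 = 17441.53.

17442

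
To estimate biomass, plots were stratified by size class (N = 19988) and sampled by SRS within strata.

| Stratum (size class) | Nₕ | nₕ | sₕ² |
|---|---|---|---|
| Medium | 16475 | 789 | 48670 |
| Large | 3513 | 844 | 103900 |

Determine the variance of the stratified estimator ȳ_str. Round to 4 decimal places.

42.7900

Var(ȳ_str) = Σₕ Wₕ²(1 − fₕ)sₕ²/nₕ with Wₕ = Nₕ/N, N = 19988.
Medium: Wₕ = 0.82424455; term = 0.82424455²·(1 − 0.04789074)·48670/789 = 39.900955.
Large: Wₕ = 0.17575545; term = 0.17575545²·(1 − 0.24025050)·103900/844 = 2.8890905.
Sum = 42.790046.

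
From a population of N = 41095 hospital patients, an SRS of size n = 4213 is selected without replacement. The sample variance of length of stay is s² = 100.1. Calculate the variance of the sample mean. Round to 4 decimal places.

Under SRS without replacement, Var(ȳ) = (1 − f)·s²/n with f = n/N = 4213/41095 = 0.10251855.
Var(ȳ) = (1 − 0.10251855)·100.1/4213 = 0.89748145·0.023759791 = 0.021323972.

0.0213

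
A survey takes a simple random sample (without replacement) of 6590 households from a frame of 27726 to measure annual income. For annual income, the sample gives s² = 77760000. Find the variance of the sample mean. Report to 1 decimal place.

Under SRS without replacement, Var(ȳ) = (1 − f)·s²/n with f = n/N = 6590/27726 = 0.23768304.
Var(ȳ) = (1 − 0.23768304)·77760000/6590 = 0.76231696·11799.697 = 8995.1088.

8995.1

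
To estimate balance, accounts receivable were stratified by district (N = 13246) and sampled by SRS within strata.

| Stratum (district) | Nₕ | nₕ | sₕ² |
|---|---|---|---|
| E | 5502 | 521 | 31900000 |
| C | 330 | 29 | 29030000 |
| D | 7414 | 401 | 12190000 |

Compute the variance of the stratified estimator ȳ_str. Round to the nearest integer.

Var(ȳ_str) = Σₕ Wₕ²(1 − fₕ)sₕ²/nₕ with Wₕ = Nₕ/N, N = 13246.
E: Wₕ = 0.41537068; term = 0.41537068²·(1 − 0.09469284)·31900000/521 = 9563.582.
C: Wₕ = 0.02491318; term = 0.02491318²·(1 − 0.08787879)·29030000/29 = 566.70882.
D: Wₕ = 0.55971614; term = 0.55971614²·(1 − 0.05408686)·12190000/401 = 9008.3708.
Sum = 19138.662.

19139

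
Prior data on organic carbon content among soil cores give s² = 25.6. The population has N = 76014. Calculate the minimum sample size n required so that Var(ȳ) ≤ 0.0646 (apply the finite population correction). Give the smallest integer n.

395

Without fpc, n₀ = s²/D = 25.6/0.0646 = 396.2848.
With fpc, (1 − n/N)·s²/n ≤ D requires n ≥ n₀/(1 + n₀/N) = 396.2848/(1 + 396.2848/76014) = 394.2296.
Rounding up, n = 395.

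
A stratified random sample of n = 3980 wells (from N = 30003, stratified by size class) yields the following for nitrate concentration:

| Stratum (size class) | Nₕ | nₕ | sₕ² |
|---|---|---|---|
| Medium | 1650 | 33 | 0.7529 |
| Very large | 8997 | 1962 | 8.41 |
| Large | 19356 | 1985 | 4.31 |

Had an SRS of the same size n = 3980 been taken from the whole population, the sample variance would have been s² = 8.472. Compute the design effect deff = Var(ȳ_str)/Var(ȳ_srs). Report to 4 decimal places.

Var(ȳ_str) = Σ Wₕ²(1−fₕ)sₕ²/nₕ with Wₕ = Nₕ/30003:
  Medium: (1650/30003)²·(1−33/1650)·0.7529/33 = 6.7621992 × 10^-5
  Very large: (8997/30003)²·(1−1962/8997)·8.41/1962 = 3.0139043 × 10^-4
  Large: (19356/30003)²·(1−1985/19356)·4.31/1985 = 8.1101302 × 10^-4
  → Var(ȳ_str) = 0.0011800254.
Var(ȳ_srs) = (1 − 3980/30003)·8.472/3980 = 0.0018462715.
deff = 0.0011800254 / 0.0018462715 = 0.6391.

0.6391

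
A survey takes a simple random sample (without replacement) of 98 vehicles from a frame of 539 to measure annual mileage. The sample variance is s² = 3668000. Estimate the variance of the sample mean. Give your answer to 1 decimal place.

30623.4

Under SRS without replacement, Var(ȳ) = (1 − f)·s²/n with f = n/N = 98/539 = 0.18181818.
Var(ȳ) = (1 − 0.18181818)·3668000/98 = 0.81818182·37428.571 = 30623.377.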